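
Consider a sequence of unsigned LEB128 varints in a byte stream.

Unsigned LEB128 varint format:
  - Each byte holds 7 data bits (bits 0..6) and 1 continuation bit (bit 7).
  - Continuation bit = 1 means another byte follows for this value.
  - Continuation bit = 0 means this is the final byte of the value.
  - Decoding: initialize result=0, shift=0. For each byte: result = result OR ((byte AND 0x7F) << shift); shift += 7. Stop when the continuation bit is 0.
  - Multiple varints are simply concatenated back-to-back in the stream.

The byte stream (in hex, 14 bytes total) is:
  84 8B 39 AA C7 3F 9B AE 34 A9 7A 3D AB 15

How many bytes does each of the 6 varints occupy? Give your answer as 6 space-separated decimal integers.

Answer: 3 3 3 2 1 2

Derivation:
  byte[0]=0x84 cont=1 payload=0x04=4: acc |= 4<<0 -> acc=4 shift=7
  byte[1]=0x8B cont=1 payload=0x0B=11: acc |= 11<<7 -> acc=1412 shift=14
  byte[2]=0x39 cont=0 payload=0x39=57: acc |= 57<<14 -> acc=935300 shift=21 [end]
Varint 1: bytes[0:3] = 84 8B 39 -> value 935300 (3 byte(s))
  byte[3]=0xAA cont=1 payload=0x2A=42: acc |= 42<<0 -> acc=42 shift=7
  byte[4]=0xC7 cont=1 payload=0x47=71: acc |= 71<<7 -> acc=9130 shift=14
  byte[5]=0x3F cont=0 payload=0x3F=63: acc |= 63<<14 -> acc=1041322 shift=21 [end]
Varint 2: bytes[3:6] = AA C7 3F -> value 1041322 (3 byte(s))
  byte[6]=0x9B cont=1 payload=0x1B=27: acc |= 27<<0 -> acc=27 shift=7
  byte[7]=0xAE cont=1 payload=0x2E=46: acc |= 46<<7 -> acc=5915 shift=14
  byte[8]=0x34 cont=0 payload=0x34=52: acc |= 52<<14 -> acc=857883 shift=21 [end]
Varint 3: bytes[6:9] = 9B AE 34 -> value 857883 (3 byte(s))
  byte[9]=0xA9 cont=1 payload=0x29=41: acc |= 41<<0 -> acc=41 shift=7
  byte[10]=0x7A cont=0 payload=0x7A=122: acc |= 122<<7 -> acc=15657 shift=14 [end]
Varint 4: bytes[9:11] = A9 7A -> value 15657 (2 byte(s))
  byte[11]=0x3D cont=0 payload=0x3D=61: acc |= 61<<0 -> acc=61 shift=7 [end]
Varint 5: bytes[11:12] = 3D -> value 61 (1 byte(s))
  byte[12]=0xAB cont=1 payload=0x2B=43: acc |= 43<<0 -> acc=43 shift=7
  byte[13]=0x15 cont=0 payload=0x15=21: acc |= 21<<7 -> acc=2731 shift=14 [end]
Varint 6: bytes[12:14] = AB 15 -> value 2731 (2 byte(s))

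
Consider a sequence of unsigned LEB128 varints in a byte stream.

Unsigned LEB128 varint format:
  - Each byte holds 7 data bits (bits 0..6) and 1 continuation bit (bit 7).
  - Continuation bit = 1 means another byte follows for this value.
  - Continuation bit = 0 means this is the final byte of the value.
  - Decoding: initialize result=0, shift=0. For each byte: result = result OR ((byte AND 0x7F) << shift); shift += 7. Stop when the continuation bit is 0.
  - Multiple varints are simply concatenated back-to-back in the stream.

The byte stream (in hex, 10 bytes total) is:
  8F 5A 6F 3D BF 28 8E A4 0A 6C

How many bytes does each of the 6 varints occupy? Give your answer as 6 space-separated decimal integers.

Answer: 2 1 1 2 3 1

Derivation:
  byte[0]=0x8F cont=1 payload=0x0F=15: acc |= 15<<0 -> acc=15 shift=7
  byte[1]=0x5A cont=0 payload=0x5A=90: acc |= 90<<7 -> acc=11535 shift=14 [end]
Varint 1: bytes[0:2] = 8F 5A -> value 11535 (2 byte(s))
  byte[2]=0x6F cont=0 payload=0x6F=111: acc |= 111<<0 -> acc=111 shift=7 [end]
Varint 2: bytes[2:3] = 6F -> value 111 (1 byte(s))
  byte[3]=0x3D cont=0 payload=0x3D=61: acc |= 61<<0 -> acc=61 shift=7 [end]
Varint 3: bytes[3:4] = 3D -> value 61 (1 byte(s))
  byte[4]=0xBF cont=1 payload=0x3F=63: acc |= 63<<0 -> acc=63 shift=7
  byte[5]=0x28 cont=0 payload=0x28=40: acc |= 40<<7 -> acc=5183 shift=14 [end]
Varint 4: bytes[4:6] = BF 28 -> value 5183 (2 byte(s))
  byte[6]=0x8E cont=1 payload=0x0E=14: acc |= 14<<0 -> acc=14 shift=7
  byte[7]=0xA4 cont=1 payload=0x24=36: acc |= 36<<7 -> acc=4622 shift=14
  byte[8]=0x0A cont=0 payload=0x0A=10: acc |= 10<<14 -> acc=168462 shift=21 [end]
Varint 5: bytes[6:9] = 8E A4 0A -> value 168462 (3 byte(s))
  byte[9]=0x6C cont=0 payload=0x6C=108: acc |= 108<<0 -> acc=108 shift=7 [end]
Varint 6: bytes[9:10] = 6C -> value 108 (1 byte(s))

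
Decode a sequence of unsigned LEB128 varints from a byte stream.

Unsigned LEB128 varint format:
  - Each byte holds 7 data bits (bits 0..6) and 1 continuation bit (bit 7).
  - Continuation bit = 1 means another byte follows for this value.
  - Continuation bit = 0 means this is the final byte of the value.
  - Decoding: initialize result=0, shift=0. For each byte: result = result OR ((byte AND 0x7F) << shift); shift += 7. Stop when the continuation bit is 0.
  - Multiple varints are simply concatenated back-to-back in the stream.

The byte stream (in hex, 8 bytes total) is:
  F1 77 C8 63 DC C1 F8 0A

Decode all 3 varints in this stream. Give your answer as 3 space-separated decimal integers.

Answer: 15345 12744 22946012

Derivation:
  byte[0]=0xF1 cont=1 payload=0x71=113: acc |= 113<<0 -> acc=113 shift=7
  byte[1]=0x77 cont=0 payload=0x77=119: acc |= 119<<7 -> acc=15345 shift=14 [end]
Varint 1: bytes[0:2] = F1 77 -> value 15345 (2 byte(s))
  byte[2]=0xC8 cont=1 payload=0x48=72: acc |= 72<<0 -> acc=72 shift=7
  byte[3]=0x63 cont=0 payload=0x63=99: acc |= 99<<7 -> acc=12744 shift=14 [end]
Varint 2: bytes[2:4] = C8 63 -> value 12744 (2 byte(s))
  byte[4]=0xDC cont=1 payload=0x5C=92: acc |= 92<<0 -> acc=92 shift=7
  byte[5]=0xC1 cont=1 payload=0x41=65: acc |= 65<<7 -> acc=8412 shift=14
  byte[6]=0xF8 cont=1 payload=0x78=120: acc |= 120<<14 -> acc=1974492 shift=21
  byte[7]=0x0A cont=0 payload=0x0A=10: acc |= 10<<21 -> acc=22946012 shift=28 [end]
Varint 3: bytes[4:8] = DC C1 F8 0A -> value 22946012 (4 byte(s))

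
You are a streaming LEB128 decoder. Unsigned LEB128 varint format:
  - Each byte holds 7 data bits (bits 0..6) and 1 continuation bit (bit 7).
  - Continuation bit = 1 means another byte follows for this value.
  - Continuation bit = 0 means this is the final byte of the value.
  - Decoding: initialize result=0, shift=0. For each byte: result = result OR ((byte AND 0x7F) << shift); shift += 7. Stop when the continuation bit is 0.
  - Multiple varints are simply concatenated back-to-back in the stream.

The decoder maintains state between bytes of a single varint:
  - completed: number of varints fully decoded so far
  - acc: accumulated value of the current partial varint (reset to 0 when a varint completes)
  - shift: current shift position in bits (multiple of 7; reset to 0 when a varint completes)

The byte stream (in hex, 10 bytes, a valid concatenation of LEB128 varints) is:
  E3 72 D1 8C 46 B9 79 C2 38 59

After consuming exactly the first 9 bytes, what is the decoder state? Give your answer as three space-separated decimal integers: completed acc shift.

byte[0]=0xE3 cont=1 payload=0x63: acc |= 99<<0 -> completed=0 acc=99 shift=7
byte[1]=0x72 cont=0 payload=0x72: varint #1 complete (value=14691); reset -> completed=1 acc=0 shift=0
byte[2]=0xD1 cont=1 payload=0x51: acc |= 81<<0 -> completed=1 acc=81 shift=7
byte[3]=0x8C cont=1 payload=0x0C: acc |= 12<<7 -> completed=1 acc=1617 shift=14
byte[4]=0x46 cont=0 payload=0x46: varint #2 complete (value=1148497); reset -> completed=2 acc=0 shift=0
byte[5]=0xB9 cont=1 payload=0x39: acc |= 57<<0 -> completed=2 acc=57 shift=7
byte[6]=0x79 cont=0 payload=0x79: varint #3 complete (value=15545); reset -> completed=3 acc=0 shift=0
byte[7]=0xC2 cont=1 payload=0x42: acc |= 66<<0 -> completed=3 acc=66 shift=7
byte[8]=0x38 cont=0 payload=0x38: varint #4 complete (value=7234); reset -> completed=4 acc=0 shift=0

Answer: 4 0 0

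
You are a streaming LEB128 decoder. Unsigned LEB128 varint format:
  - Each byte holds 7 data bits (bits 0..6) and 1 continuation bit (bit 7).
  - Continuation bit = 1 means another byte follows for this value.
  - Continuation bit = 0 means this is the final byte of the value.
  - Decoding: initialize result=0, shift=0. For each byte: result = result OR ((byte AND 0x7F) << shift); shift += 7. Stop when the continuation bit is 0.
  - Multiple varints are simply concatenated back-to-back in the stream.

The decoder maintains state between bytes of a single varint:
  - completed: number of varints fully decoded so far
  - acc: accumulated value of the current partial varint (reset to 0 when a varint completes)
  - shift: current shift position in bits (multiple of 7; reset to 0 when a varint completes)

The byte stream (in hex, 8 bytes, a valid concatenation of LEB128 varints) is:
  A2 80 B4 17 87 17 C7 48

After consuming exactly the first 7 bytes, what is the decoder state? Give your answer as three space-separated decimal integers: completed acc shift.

Answer: 2 71 7

Derivation:
byte[0]=0xA2 cont=1 payload=0x22: acc |= 34<<0 -> completed=0 acc=34 shift=7
byte[1]=0x80 cont=1 payload=0x00: acc |= 0<<7 -> completed=0 acc=34 shift=14
byte[2]=0xB4 cont=1 payload=0x34: acc |= 52<<14 -> completed=0 acc=852002 shift=21
byte[3]=0x17 cont=0 payload=0x17: varint #1 complete (value=49086498); reset -> completed=1 acc=0 shift=0
byte[4]=0x87 cont=1 payload=0x07: acc |= 7<<0 -> completed=1 acc=7 shift=7
byte[5]=0x17 cont=0 payload=0x17: varint #2 complete (value=2951); reset -> completed=2 acc=0 shift=0
byte[6]=0xC7 cont=1 payload=0x47: acc |= 71<<0 -> completed=2 acc=71 shift=7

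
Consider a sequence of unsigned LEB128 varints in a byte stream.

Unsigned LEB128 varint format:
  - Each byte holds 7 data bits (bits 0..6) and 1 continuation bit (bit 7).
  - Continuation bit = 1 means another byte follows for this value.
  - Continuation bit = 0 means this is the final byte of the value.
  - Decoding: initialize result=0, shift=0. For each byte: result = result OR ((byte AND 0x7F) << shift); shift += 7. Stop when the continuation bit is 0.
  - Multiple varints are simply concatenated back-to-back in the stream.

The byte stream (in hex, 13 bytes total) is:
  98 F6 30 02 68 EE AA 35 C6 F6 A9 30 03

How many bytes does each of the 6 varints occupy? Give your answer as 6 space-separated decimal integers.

  byte[0]=0x98 cont=1 payload=0x18=24: acc |= 24<<0 -> acc=24 shift=7
  byte[1]=0xF6 cont=1 payload=0x76=118: acc |= 118<<7 -> acc=15128 shift=14
  byte[2]=0x30 cont=0 payload=0x30=48: acc |= 48<<14 -> acc=801560 shift=21 [end]
Varint 1: bytes[0:3] = 98 F6 30 -> value 801560 (3 byte(s))
  byte[3]=0x02 cont=0 payload=0x02=2: acc |= 2<<0 -> acc=2 shift=7 [end]
Varint 2: bytes[3:4] = 02 -> value 2 (1 byte(s))
  byte[4]=0x68 cont=0 payload=0x68=104: acc |= 104<<0 -> acc=104 shift=7 [end]
Varint 3: bytes[4:5] = 68 -> value 104 (1 byte(s))
  byte[5]=0xEE cont=1 payload=0x6E=110: acc |= 110<<0 -> acc=110 shift=7
  byte[6]=0xAA cont=1 payload=0x2A=42: acc |= 42<<7 -> acc=5486 shift=14
  byte[7]=0x35 cont=0 payload=0x35=53: acc |= 53<<14 -> acc=873838 shift=21 [end]
Varint 4: bytes[5:8] = EE AA 35 -> value 873838 (3 byte(s))
  byte[8]=0xC6 cont=1 payload=0x46=70: acc |= 70<<0 -> acc=70 shift=7
  byte[9]=0xF6 cont=1 payload=0x76=118: acc |= 118<<7 -> acc=15174 shift=14
  byte[10]=0xA9 cont=1 payload=0x29=41: acc |= 41<<14 -> acc=686918 shift=21
  byte[11]=0x30 cont=0 payload=0x30=48: acc |= 48<<21 -> acc=101350214 shift=28 [end]
Varint 5: bytes[8:12] = C6 F6 A9 30 -> value 101350214 (4 byte(s))
  byte[12]=0x03 cont=0 payload=0x03=3: acc |= 3<<0 -> acc=3 shift=7 [end]
Varint 6: bytes[12:13] = 03 -> value 3 (1 byte(s))

Answer: 3 1 1 3 4 1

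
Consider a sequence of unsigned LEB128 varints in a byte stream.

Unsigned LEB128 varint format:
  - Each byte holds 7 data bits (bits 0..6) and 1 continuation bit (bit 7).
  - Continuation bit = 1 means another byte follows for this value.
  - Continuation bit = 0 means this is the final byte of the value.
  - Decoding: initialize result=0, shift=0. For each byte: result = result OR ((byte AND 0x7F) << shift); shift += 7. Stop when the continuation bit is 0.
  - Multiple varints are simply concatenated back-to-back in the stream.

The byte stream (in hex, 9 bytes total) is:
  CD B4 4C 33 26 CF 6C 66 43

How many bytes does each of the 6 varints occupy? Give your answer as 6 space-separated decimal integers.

  byte[0]=0xCD cont=1 payload=0x4D=77: acc |= 77<<0 -> acc=77 shift=7
  byte[1]=0xB4 cont=1 payload=0x34=52: acc |= 52<<7 -> acc=6733 shift=14
  byte[2]=0x4C cont=0 payload=0x4C=76: acc |= 76<<14 -> acc=1251917 shift=21 [end]
Varint 1: bytes[0:3] = CD B4 4C -> value 1251917 (3 byte(s))
  byte[3]=0x33 cont=0 payload=0x33=51: acc |= 51<<0 -> acc=51 shift=7 [end]
Varint 2: bytes[3:4] = 33 -> value 51 (1 byte(s))
  byte[4]=0x26 cont=0 payload=0x26=38: acc |= 38<<0 -> acc=38 shift=7 [end]
Varint 3: bytes[4:5] = 26 -> value 38 (1 byte(s))
  byte[5]=0xCF cont=1 payload=0x4F=79: acc |= 79<<0 -> acc=79 shift=7
  byte[6]=0x6C cont=0 payload=0x6C=108: acc |= 108<<7 -> acc=13903 shift=14 [end]
Varint 4: bytes[5:7] = CF 6C -> value 13903 (2 byte(s))
  byte[7]=0x66 cont=0 payload=0x66=102: acc |= 102<<0 -> acc=102 shift=7 [end]
Varint 5: bytes[7:8] = 66 -> value 102 (1 byte(s))
  byte[8]=0x43 cont=0 payload=0x43=67: acc |= 67<<0 -> acc=67 shift=7 [end]
Varint 6: bytes[8:9] = 43 -> value 67 (1 byte(s))

Answer: 3 1 1 2 1 1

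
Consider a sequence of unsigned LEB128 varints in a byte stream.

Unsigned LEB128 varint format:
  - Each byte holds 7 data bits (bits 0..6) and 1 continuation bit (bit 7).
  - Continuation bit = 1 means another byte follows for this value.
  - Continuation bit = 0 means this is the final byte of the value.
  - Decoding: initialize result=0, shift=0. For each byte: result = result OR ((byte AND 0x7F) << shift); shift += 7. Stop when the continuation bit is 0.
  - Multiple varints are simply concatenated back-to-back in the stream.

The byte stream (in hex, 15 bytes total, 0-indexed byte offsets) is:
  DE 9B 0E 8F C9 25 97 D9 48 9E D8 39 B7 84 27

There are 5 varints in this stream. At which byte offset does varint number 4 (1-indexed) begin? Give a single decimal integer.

Answer: 9

Derivation:
  byte[0]=0xDE cont=1 payload=0x5E=94: acc |= 94<<0 -> acc=94 shift=7
  byte[1]=0x9B cont=1 payload=0x1B=27: acc |= 27<<7 -> acc=3550 shift=14
  byte[2]=0x0E cont=0 payload=0x0E=14: acc |= 14<<14 -> acc=232926 shift=21 [end]
Varint 1: bytes[0:3] = DE 9B 0E -> value 232926 (3 byte(s))
  byte[3]=0x8F cont=1 payload=0x0F=15: acc |= 15<<0 -> acc=15 shift=7
  byte[4]=0xC9 cont=1 payload=0x49=73: acc |= 73<<7 -> acc=9359 shift=14
  byte[5]=0x25 cont=0 payload=0x25=37: acc |= 37<<14 -> acc=615567 shift=21 [end]
Varint 2: bytes[3:6] = 8F C9 25 -> value 615567 (3 byte(s))
  byte[6]=0x97 cont=1 payload=0x17=23: acc |= 23<<0 -> acc=23 shift=7
  byte[7]=0xD9 cont=1 payload=0x59=89: acc |= 89<<7 -> acc=11415 shift=14
  byte[8]=0x48 cont=0 payload=0x48=72: acc |= 72<<14 -> acc=1191063 shift=21 [end]
Varint 3: bytes[6:9] = 97 D9 48 -> value 1191063 (3 byte(s))
  byte[9]=0x9E cont=1 payload=0x1E=30: acc |= 30<<0 -> acc=30 shift=7
  byte[10]=0xD8 cont=1 payload=0x58=88: acc |= 88<<7 -> acc=11294 shift=14
  byte[11]=0x39 cont=0 payload=0x39=57: acc |= 57<<14 -> acc=945182 shift=21 [end]
Varint 4: bytes[9:12] = 9E D8 39 -> value 945182 (3 byte(s))
  byte[12]=0xB7 cont=1 payload=0x37=55: acc |= 55<<0 -> acc=55 shift=7
  byte[13]=0x84 cont=1 payload=0x04=4: acc |= 4<<7 -> acc=567 shift=14
  byte[14]=0x27 cont=0 payload=0x27=39: acc |= 39<<14 -> acc=639543 shift=21 [end]
Varint 5: bytes[12:15] = B7 84 27 -> value 639543 (3 byte(s))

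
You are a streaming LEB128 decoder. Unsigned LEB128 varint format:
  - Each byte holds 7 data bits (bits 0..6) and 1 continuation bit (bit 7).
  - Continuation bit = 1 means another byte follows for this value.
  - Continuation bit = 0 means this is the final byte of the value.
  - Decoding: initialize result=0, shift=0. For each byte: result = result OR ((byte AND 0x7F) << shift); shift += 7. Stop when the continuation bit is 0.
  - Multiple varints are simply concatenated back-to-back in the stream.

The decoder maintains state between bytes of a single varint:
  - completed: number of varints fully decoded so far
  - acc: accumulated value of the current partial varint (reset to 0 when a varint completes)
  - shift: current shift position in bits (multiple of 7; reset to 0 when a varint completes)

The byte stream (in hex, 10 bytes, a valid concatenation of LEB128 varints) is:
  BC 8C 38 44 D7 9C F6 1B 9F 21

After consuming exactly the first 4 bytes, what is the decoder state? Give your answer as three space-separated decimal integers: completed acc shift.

byte[0]=0xBC cont=1 payload=0x3C: acc |= 60<<0 -> completed=0 acc=60 shift=7
byte[1]=0x8C cont=1 payload=0x0C: acc |= 12<<7 -> completed=0 acc=1596 shift=14
byte[2]=0x38 cont=0 payload=0x38: varint #1 complete (value=919100); reset -> completed=1 acc=0 shift=0
byte[3]=0x44 cont=0 payload=0x44: varint #2 complete (value=68); reset -> completed=2 acc=0 shift=0

Answer: 2 0 0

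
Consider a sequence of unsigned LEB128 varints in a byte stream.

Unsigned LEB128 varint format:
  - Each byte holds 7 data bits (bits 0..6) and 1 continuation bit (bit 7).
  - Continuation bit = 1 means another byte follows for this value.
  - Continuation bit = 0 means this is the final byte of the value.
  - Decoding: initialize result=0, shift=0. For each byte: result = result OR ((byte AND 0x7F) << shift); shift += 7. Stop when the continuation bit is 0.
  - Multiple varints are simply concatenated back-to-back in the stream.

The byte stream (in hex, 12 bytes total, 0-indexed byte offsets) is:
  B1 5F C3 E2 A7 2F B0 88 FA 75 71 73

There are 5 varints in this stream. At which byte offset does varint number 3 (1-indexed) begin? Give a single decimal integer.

  byte[0]=0xB1 cont=1 payload=0x31=49: acc |= 49<<0 -> acc=49 shift=7
  byte[1]=0x5F cont=0 payload=0x5F=95: acc |= 95<<7 -> acc=12209 shift=14 [end]
Varint 1: bytes[0:2] = B1 5F -> value 12209 (2 byte(s))
  byte[2]=0xC3 cont=1 payload=0x43=67: acc |= 67<<0 -> acc=67 shift=7
  byte[3]=0xE2 cont=1 payload=0x62=98: acc |= 98<<7 -> acc=12611 shift=14
  byte[4]=0xA7 cont=1 payload=0x27=39: acc |= 39<<14 -> acc=651587 shift=21
  byte[5]=0x2F cont=0 payload=0x2F=47: acc |= 47<<21 -> acc=99217731 shift=28 [end]
Varint 2: bytes[2:6] = C3 E2 A7 2F -> value 99217731 (4 byte(s))
  byte[6]=0xB0 cont=1 payload=0x30=48: acc |= 48<<0 -> acc=48 shift=7
  byte[7]=0x88 cont=1 payload=0x08=8: acc |= 8<<7 -> acc=1072 shift=14
  byte[8]=0xFA cont=1 payload=0x7A=122: acc |= 122<<14 -> acc=1999920 shift=21
  byte[9]=0x75 cont=0 payload=0x75=117: acc |= 117<<21 -> acc=247366704 shift=28 [end]
Varint 3: bytes[6:10] = B0 88 FA 75 -> value 247366704 (4 byte(s))
  byte[10]=0x71 cont=0 payload=0x71=113: acc |= 113<<0 -> acc=113 shift=7 [end]
Varint 4: bytes[10:11] = 71 -> value 113 (1 byte(s))
  byte[11]=0x73 cont=0 payload=0x73=115: acc |= 115<<0 -> acc=115 shift=7 [end]
Varint 5: bytes[11:12] = 73 -> value 115 (1 byte(s))

Answer: 6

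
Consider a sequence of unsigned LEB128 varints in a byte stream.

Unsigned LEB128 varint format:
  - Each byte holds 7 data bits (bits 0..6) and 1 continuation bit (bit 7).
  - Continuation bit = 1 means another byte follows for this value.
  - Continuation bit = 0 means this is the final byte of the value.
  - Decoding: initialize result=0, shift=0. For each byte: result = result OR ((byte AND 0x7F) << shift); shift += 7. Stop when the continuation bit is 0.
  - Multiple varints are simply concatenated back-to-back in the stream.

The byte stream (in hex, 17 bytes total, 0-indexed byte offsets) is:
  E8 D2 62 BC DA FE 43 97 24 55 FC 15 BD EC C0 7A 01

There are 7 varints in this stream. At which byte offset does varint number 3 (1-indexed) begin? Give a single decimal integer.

  byte[0]=0xE8 cont=1 payload=0x68=104: acc |= 104<<0 -> acc=104 shift=7
  byte[1]=0xD2 cont=1 payload=0x52=82: acc |= 82<<7 -> acc=10600 shift=14
  byte[2]=0x62 cont=0 payload=0x62=98: acc |= 98<<14 -> acc=1616232 shift=21 [end]
Varint 1: bytes[0:3] = E8 D2 62 -> value 1616232 (3 byte(s))
  byte[3]=0xBC cont=1 payload=0x3C=60: acc |= 60<<0 -> acc=60 shift=7
  byte[4]=0xDA cont=1 payload=0x5A=90: acc |= 90<<7 -> acc=11580 shift=14
  byte[5]=0xFE cont=1 payload=0x7E=126: acc |= 126<<14 -> acc=2075964 shift=21
  byte[6]=0x43 cont=0 payload=0x43=67: acc |= 67<<21 -> acc=142585148 shift=28 [end]
Varint 2: bytes[3:7] = BC DA FE 43 -> value 142585148 (4 byte(s))
  byte[7]=0x97 cont=1 payload=0x17=23: acc |= 23<<0 -> acc=23 shift=7
  byte[8]=0x24 cont=0 payload=0x24=36: acc |= 36<<7 -> acc=4631 shift=14 [end]
Varint 3: bytes[7:9] = 97 24 -> value 4631 (2 byte(s))
  byte[9]=0x55 cont=0 payload=0x55=85: acc |= 85<<0 -> acc=85 shift=7 [end]
Varint 4: bytes[9:10] = 55 -> value 85 (1 byte(s))
  byte[10]=0xFC cont=1 payload=0x7C=124: acc |= 124<<0 -> acc=124 shift=7
  byte[11]=0x15 cont=0 payload=0x15=21: acc |= 21<<7 -> acc=2812 shift=14 [end]
Varint 5: bytes[10:12] = FC 15 -> value 2812 (2 byte(s))
  byte[12]=0xBD cont=1 payload=0x3D=61: acc |= 61<<0 -> acc=61 shift=7
  byte[13]=0xEC cont=1 payload=0x6C=108: acc |= 108<<7 -> acc=13885 shift=14
  byte[14]=0xC0 cont=1 payload=0x40=64: acc |= 64<<14 -> acc=1062461 shift=21
  byte[15]=0x7A cont=0 payload=0x7A=122: acc |= 122<<21 -> acc=256915005 shift=28 [end]
Varint 6: bytes[12:16] = BD EC C0 7A -> value 256915005 (4 byte(s))
  byte[16]=0x01 cont=0 payload=0x01=1: acc |= 1<<0 -> acc=1 shift=7 [end]
Varint 7: bytes[16:17] = 01 -> value 1 (1 byte(s))

Answer: 7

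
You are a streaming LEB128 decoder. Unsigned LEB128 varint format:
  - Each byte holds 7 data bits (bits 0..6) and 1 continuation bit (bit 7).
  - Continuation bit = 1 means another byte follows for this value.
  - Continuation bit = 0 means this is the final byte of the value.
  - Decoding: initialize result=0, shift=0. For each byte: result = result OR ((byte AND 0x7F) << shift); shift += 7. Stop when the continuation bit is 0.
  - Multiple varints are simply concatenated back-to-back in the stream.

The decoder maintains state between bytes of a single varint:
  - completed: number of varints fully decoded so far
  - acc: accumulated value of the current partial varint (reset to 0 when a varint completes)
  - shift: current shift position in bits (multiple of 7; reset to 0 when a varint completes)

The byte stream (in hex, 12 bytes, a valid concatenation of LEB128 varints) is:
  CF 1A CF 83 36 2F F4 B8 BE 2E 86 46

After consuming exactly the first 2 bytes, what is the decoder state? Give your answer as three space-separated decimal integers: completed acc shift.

Answer: 1 0 0

Derivation:
byte[0]=0xCF cont=1 payload=0x4F: acc |= 79<<0 -> completed=0 acc=79 shift=7
byte[1]=0x1A cont=0 payload=0x1A: varint #1 complete (value=3407); reset -> completed=1 acc=0 shift=0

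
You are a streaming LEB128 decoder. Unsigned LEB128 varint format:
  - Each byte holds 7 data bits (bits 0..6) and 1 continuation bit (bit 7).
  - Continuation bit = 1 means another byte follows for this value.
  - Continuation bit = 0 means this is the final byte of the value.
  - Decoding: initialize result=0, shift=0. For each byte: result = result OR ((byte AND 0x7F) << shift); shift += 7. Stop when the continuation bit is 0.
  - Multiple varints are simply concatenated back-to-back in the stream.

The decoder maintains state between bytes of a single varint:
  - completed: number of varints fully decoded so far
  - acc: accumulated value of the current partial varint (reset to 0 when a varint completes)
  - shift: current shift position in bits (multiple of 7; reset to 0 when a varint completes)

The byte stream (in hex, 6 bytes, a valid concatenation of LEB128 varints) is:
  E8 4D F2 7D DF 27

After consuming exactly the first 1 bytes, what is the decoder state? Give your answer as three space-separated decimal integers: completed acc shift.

byte[0]=0xE8 cont=1 payload=0x68: acc |= 104<<0 -> completed=0 acc=104 shift=7

Answer: 0 104 7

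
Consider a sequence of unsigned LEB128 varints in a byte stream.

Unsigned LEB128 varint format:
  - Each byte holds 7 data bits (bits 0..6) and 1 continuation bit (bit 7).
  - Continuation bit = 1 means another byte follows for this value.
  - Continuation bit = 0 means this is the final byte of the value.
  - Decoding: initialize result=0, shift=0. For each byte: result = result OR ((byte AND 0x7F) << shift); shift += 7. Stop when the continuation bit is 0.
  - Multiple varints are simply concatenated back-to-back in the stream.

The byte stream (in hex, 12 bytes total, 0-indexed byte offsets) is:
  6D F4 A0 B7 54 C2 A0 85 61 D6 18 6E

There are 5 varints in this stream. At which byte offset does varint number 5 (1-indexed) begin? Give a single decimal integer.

Answer: 11

Derivation:
  byte[0]=0x6D cont=0 payload=0x6D=109: acc |= 109<<0 -> acc=109 shift=7 [end]
Varint 1: bytes[0:1] = 6D -> value 109 (1 byte(s))
  byte[1]=0xF4 cont=1 payload=0x74=116: acc |= 116<<0 -> acc=116 shift=7
  byte[2]=0xA0 cont=1 payload=0x20=32: acc |= 32<<7 -> acc=4212 shift=14
  byte[3]=0xB7 cont=1 payload=0x37=55: acc |= 55<<14 -> acc=905332 shift=21
  byte[4]=0x54 cont=0 payload=0x54=84: acc |= 84<<21 -> acc=177066100 shift=28 [end]
Varint 2: bytes[1:5] = F4 A0 B7 54 -> value 177066100 (4 byte(s))
  byte[5]=0xC2 cont=1 payload=0x42=66: acc |= 66<<0 -> acc=66 shift=7
  byte[6]=0xA0 cont=1 payload=0x20=32: acc |= 32<<7 -> acc=4162 shift=14
  byte[7]=0x85 cont=1 payload=0x05=5: acc |= 5<<14 -> acc=86082 shift=21
  byte[8]=0x61 cont=0 payload=0x61=97: acc |= 97<<21 -> acc=203509826 shift=28 [end]
Varint 3: bytes[5:9] = C2 A0 85 61 -> value 203509826 (4 byte(s))
  byte[9]=0xD6 cont=1 payload=0x56=86: acc |= 86<<0 -> acc=86 shift=7
  byte[10]=0x18 cont=0 payload=0x18=24: acc |= 24<<7 -> acc=3158 shift=14 [end]
Varint 4: bytes[9:11] = D6 18 -> value 3158 (2 byte(s))
  byte[11]=0x6E cont=0 payload=0x6E=110: acc |= 110<<0 -> acc=110 shift=7 [end]
Varint 5: bytes[11:12] = 6E -> value 110 (1 byte(s))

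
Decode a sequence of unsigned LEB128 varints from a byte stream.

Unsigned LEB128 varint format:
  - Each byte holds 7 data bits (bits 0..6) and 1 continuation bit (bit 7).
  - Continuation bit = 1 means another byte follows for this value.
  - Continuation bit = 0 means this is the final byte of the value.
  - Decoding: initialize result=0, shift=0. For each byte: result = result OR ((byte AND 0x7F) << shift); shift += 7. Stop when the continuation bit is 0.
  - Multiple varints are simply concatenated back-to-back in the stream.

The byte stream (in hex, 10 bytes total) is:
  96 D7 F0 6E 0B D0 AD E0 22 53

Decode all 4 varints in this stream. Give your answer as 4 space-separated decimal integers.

Answer: 232532886 11 72881872 83

Derivation:
  byte[0]=0x96 cont=1 payload=0x16=22: acc |= 22<<0 -> acc=22 shift=7
  byte[1]=0xD7 cont=1 payload=0x57=87: acc |= 87<<7 -> acc=11158 shift=14
  byte[2]=0xF0 cont=1 payload=0x70=112: acc |= 112<<14 -> acc=1846166 shift=21
  byte[3]=0x6E cont=0 payload=0x6E=110: acc |= 110<<21 -> acc=232532886 shift=28 [end]
Varint 1: bytes[0:4] = 96 D7 F0 6E -> value 232532886 (4 byte(s))
  byte[4]=0x0B cont=0 payload=0x0B=11: acc |= 11<<0 -> acc=11 shift=7 [end]
Varint 2: bytes[4:5] = 0B -> value 11 (1 byte(s))
  byte[5]=0xD0 cont=1 payload=0x50=80: acc |= 80<<0 -> acc=80 shift=7
  byte[6]=0xAD cont=1 payload=0x2D=45: acc |= 45<<7 -> acc=5840 shift=14
  byte[7]=0xE0 cont=1 payload=0x60=96: acc |= 96<<14 -> acc=1578704 shift=21
  byte[8]=0x22 cont=0 payload=0x22=34: acc |= 34<<21 -> acc=72881872 shift=28 [end]
Varint 3: bytes[5:9] = D0 AD E0 22 -> value 72881872 (4 byte(s))
  byte[9]=0x53 cont=0 payload=0x53=83: acc |= 83<<0 -> acc=83 shift=7 [end]
Varint 4: bytes[9:10] = 53 -> value 83 (1 byte(s))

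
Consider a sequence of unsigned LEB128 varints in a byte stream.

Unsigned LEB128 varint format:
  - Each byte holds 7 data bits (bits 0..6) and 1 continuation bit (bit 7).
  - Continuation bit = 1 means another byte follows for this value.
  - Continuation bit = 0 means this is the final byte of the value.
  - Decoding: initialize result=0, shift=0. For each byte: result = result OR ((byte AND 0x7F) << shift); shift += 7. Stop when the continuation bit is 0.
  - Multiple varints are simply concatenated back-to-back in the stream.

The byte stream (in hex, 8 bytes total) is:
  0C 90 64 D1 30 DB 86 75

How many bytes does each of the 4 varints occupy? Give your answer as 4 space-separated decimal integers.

  byte[0]=0x0C cont=0 payload=0x0C=12: acc |= 12<<0 -> acc=12 shift=7 [end]
Varint 1: bytes[0:1] = 0C -> value 12 (1 byte(s))
  byte[1]=0x90 cont=1 payload=0x10=16: acc |= 16<<0 -> acc=16 shift=7
  byte[2]=0x64 cont=0 payload=0x64=100: acc |= 100<<7 -> acc=12816 shift=14 [end]
Varint 2: bytes[1:3] = 90 64 -> value 12816 (2 byte(s))
  byte[3]=0xD1 cont=1 payload=0x51=81: acc |= 81<<0 -> acc=81 shift=7
  byte[4]=0x30 cont=0 payload=0x30=48: acc |= 48<<7 -> acc=6225 shift=14 [end]
Varint 3: bytes[3:5] = D1 30 -> value 6225 (2 byte(s))
  byte[5]=0xDB cont=1 payload=0x5B=91: acc |= 91<<0 -> acc=91 shift=7
  byte[6]=0x86 cont=1 payload=0x06=6: acc |= 6<<7 -> acc=859 shift=14
  byte[7]=0x75 cont=0 payload=0x75=117: acc |= 117<<14 -> acc=1917787 shift=21 [end]
Varint 4: bytes[5:8] = DB 86 75 -> value 1917787 (3 byte(s))

Answer: 1 2 2 3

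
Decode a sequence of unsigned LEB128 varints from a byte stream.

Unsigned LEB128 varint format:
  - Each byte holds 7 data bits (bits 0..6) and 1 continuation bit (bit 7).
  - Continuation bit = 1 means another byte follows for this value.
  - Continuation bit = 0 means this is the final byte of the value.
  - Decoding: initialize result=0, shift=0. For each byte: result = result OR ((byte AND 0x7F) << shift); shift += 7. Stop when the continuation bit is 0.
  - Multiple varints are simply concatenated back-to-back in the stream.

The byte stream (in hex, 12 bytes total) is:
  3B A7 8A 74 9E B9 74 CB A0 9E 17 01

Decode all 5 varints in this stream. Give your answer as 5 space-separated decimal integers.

  byte[0]=0x3B cont=0 payload=0x3B=59: acc |= 59<<0 -> acc=59 shift=7 [end]
Varint 1: bytes[0:1] = 3B -> value 59 (1 byte(s))
  byte[1]=0xA7 cont=1 payload=0x27=39: acc |= 39<<0 -> acc=39 shift=7
  byte[2]=0x8A cont=1 payload=0x0A=10: acc |= 10<<7 -> acc=1319 shift=14
  byte[3]=0x74 cont=0 payload=0x74=116: acc |= 116<<14 -> acc=1901863 shift=21 [end]
Varint 2: bytes[1:4] = A7 8A 74 -> value 1901863 (3 byte(s))
  byte[4]=0x9E cont=1 payload=0x1E=30: acc |= 30<<0 -> acc=30 shift=7
  byte[5]=0xB9 cont=1 payload=0x39=57: acc |= 57<<7 -> acc=7326 shift=14
  byte[6]=0x74 cont=0 payload=0x74=116: acc |= 116<<14 -> acc=1907870 shift=21 [end]
Varint 3: bytes[4:7] = 9E B9 74 -> value 1907870 (3 byte(s))
  byte[7]=0xCB cont=1 payload=0x4B=75: acc |= 75<<0 -> acc=75 shift=7
  byte[8]=0xA0 cont=1 payload=0x20=32: acc |= 32<<7 -> acc=4171 shift=14
  byte[9]=0x9E cont=1 payload=0x1E=30: acc |= 30<<14 -> acc=495691 shift=21
  byte[10]=0x17 cont=0 payload=0x17=23: acc |= 23<<21 -> acc=48730187 shift=28 [end]
Varint 4: bytes[7:11] = CB A0 9E 17 -> value 48730187 (4 byte(s))
  byte[11]=0x01 cont=0 payload=0x01=1: acc |= 1<<0 -> acc=1 shift=7 [end]
Varint 5: bytes[11:12] = 01 -> value 1 (1 byte(s))

Answer: 59 1901863 1907870 48730187 1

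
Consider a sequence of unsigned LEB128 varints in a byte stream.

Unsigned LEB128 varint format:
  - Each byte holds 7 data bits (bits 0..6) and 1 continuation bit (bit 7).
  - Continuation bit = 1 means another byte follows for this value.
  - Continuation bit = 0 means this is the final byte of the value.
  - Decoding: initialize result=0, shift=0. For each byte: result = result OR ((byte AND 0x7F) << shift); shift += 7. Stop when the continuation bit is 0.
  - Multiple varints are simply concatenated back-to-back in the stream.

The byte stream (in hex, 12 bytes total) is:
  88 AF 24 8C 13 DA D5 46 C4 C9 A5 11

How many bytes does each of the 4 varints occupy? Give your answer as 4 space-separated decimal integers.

Answer: 3 2 3 4

Derivation:
  byte[0]=0x88 cont=1 payload=0x08=8: acc |= 8<<0 -> acc=8 shift=7
  byte[1]=0xAF cont=1 payload=0x2F=47: acc |= 47<<7 -> acc=6024 shift=14
  byte[2]=0x24 cont=0 payload=0x24=36: acc |= 36<<14 -> acc=595848 shift=21 [end]
Varint 1: bytes[0:3] = 88 AF 24 -> value 595848 (3 byte(s))
  byte[3]=0x8C cont=1 payload=0x0C=12: acc |= 12<<0 -> acc=12 shift=7
  byte[4]=0x13 cont=0 payload=0x13=19: acc |= 19<<7 -> acc=2444 shift=14 [end]
Varint 2: bytes[3:5] = 8C 13 -> value 2444 (2 byte(s))
  byte[5]=0xDA cont=1 payload=0x5A=90: acc |= 90<<0 -> acc=90 shift=7
  byte[6]=0xD5 cont=1 payload=0x55=85: acc |= 85<<7 -> acc=10970 shift=14
  byte[7]=0x46 cont=0 payload=0x46=70: acc |= 70<<14 -> acc=1157850 shift=21 [end]
Varint 3: bytes[5:8] = DA D5 46 -> value 1157850 (3 byte(s))
  byte[8]=0xC4 cont=1 payload=0x44=68: acc |= 68<<0 -> acc=68 shift=7
  byte[9]=0xC9 cont=1 payload=0x49=73: acc |= 73<<7 -> acc=9412 shift=14
  byte[10]=0xA5 cont=1 payload=0x25=37: acc |= 37<<14 -> acc=615620 shift=21
  byte[11]=0x11 cont=0 payload=0x11=17: acc |= 17<<21 -> acc=36267204 shift=28 [end]
Varint 4: bytes[8:12] = C4 C9 A5 11 -> value 36267204 (4 byte(s))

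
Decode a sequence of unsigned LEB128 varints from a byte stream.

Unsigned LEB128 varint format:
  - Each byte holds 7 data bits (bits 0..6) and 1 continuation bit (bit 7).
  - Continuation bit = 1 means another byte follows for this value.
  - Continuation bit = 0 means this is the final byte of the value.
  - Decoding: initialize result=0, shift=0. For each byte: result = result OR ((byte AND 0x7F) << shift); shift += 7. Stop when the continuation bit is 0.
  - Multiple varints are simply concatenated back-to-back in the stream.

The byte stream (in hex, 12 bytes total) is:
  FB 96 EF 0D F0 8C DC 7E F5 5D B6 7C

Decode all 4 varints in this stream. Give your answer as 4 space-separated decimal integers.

  byte[0]=0xFB cont=1 payload=0x7B=123: acc |= 123<<0 -> acc=123 shift=7
  byte[1]=0x96 cont=1 payload=0x16=22: acc |= 22<<7 -> acc=2939 shift=14
  byte[2]=0xEF cont=1 payload=0x6F=111: acc |= 111<<14 -> acc=1821563 shift=21
  byte[3]=0x0D cont=0 payload=0x0D=13: acc |= 13<<21 -> acc=29084539 shift=28 [end]
Varint 1: bytes[0:4] = FB 96 EF 0D -> value 29084539 (4 byte(s))
  byte[4]=0xF0 cont=1 payload=0x70=112: acc |= 112<<0 -> acc=112 shift=7
  byte[5]=0x8C cont=1 payload=0x0C=12: acc |= 12<<7 -> acc=1648 shift=14
  byte[6]=0xDC cont=1 payload=0x5C=92: acc |= 92<<14 -> acc=1508976 shift=21
  byte[7]=0x7E cont=0 payload=0x7E=126: acc |= 126<<21 -> acc=265750128 shift=28 [end]
Varint 2: bytes[4:8] = F0 8C DC 7E -> value 265750128 (4 byte(s))
  byte[8]=0xF5 cont=1 payload=0x75=117: acc |= 117<<0 -> acc=117 shift=7
  byte[9]=0x5D cont=0 payload=0x5D=93: acc |= 93<<7 -> acc=12021 shift=14 [end]
Varint 3: bytes[8:10] = F5 5D -> value 12021 (2 byte(s))
  byte[10]=0xB6 cont=1 payload=0x36=54: acc |= 54<<0 -> acc=54 shift=7
  byte[11]=0x7C cont=0 payload=0x7C=124: acc |= 124<<7 -> acc=15926 shift=14 [end]
Varint 4: bytes[10:12] = B6 7C -> value 15926 (2 byte(s))

Answer: 29084539 265750128 12021 15926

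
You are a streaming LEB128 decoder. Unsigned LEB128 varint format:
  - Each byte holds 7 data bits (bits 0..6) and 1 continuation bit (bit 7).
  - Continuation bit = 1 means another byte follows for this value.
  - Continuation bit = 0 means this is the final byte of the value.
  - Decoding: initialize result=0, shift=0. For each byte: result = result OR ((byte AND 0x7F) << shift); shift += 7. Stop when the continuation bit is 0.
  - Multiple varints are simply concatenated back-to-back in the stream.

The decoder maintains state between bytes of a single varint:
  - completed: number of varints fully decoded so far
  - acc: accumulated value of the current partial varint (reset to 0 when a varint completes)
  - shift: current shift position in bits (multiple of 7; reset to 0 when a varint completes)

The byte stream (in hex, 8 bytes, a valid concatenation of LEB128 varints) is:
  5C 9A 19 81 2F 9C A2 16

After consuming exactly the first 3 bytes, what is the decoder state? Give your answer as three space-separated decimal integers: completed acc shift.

byte[0]=0x5C cont=0 payload=0x5C: varint #1 complete (value=92); reset -> completed=1 acc=0 shift=0
byte[1]=0x9A cont=1 payload=0x1A: acc |= 26<<0 -> completed=1 acc=26 shift=7
byte[2]=0x19 cont=0 payload=0x19: varint #2 complete (value=3226); reset -> completed=2 acc=0 shift=0

Answer: 2 0 0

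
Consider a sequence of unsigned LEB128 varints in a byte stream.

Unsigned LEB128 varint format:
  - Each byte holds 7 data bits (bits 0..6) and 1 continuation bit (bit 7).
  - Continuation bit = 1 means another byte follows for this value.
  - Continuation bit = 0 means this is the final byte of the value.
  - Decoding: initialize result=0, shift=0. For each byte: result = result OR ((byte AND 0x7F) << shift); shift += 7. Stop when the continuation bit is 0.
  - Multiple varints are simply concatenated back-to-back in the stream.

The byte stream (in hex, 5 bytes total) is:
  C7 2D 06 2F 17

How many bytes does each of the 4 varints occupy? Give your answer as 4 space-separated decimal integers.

  byte[0]=0xC7 cont=1 payload=0x47=71: acc |= 71<<0 -> acc=71 shift=7
  byte[1]=0x2D cont=0 payload=0x2D=45: acc |= 45<<7 -> acc=5831 shift=14 [end]
Varint 1: bytes[0:2] = C7 2D -> value 5831 (2 byte(s))
  byte[2]=0x06 cont=0 payload=0x06=6: acc |= 6<<0 -> acc=6 shift=7 [end]
Varint 2: bytes[2:3] = 06 -> value 6 (1 byte(s))
  byte[3]=0x2F cont=0 payload=0x2F=47: acc |= 47<<0 -> acc=47 shift=7 [end]
Varint 3: bytes[3:4] = 2F -> value 47 (1 byte(s))
  byte[4]=0x17 cont=0 payload=0x17=23: acc |= 23<<0 -> acc=23 shift=7 [end]
Varint 4: bytes[4:5] = 17 -> value 23 (1 byte(s))

Answer: 2 1 1 1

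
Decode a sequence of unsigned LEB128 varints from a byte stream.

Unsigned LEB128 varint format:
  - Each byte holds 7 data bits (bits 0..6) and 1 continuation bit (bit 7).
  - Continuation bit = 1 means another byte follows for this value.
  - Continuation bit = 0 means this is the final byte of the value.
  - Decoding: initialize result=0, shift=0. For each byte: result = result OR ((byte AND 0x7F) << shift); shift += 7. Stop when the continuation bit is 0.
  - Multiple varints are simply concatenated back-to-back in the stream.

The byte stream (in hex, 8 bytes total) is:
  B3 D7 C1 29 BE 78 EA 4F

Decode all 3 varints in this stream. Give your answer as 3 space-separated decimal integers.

  byte[0]=0xB3 cont=1 payload=0x33=51: acc |= 51<<0 -> acc=51 shift=7
  byte[1]=0xD7 cont=1 payload=0x57=87: acc |= 87<<7 -> acc=11187 shift=14
  byte[2]=0xC1 cont=1 payload=0x41=65: acc |= 65<<14 -> acc=1076147 shift=21
  byte[3]=0x29 cont=0 payload=0x29=41: acc |= 41<<21 -> acc=87059379 shift=28 [end]
Varint 1: bytes[0:4] = B3 D7 C1 29 -> value 87059379 (4 byte(s))
  byte[4]=0xBE cont=1 payload=0x3E=62: acc |= 62<<0 -> acc=62 shift=7
  byte[5]=0x78 cont=0 payload=0x78=120: acc |= 120<<7 -> acc=15422 shift=14 [end]
Varint 2: bytes[4:6] = BE 78 -> value 15422 (2 byte(s))
  byte[6]=0xEA cont=1 payload=0x6A=106: acc |= 106<<0 -> acc=106 shift=7
  byte[7]=0x4F cont=0 payload=0x4F=79: acc |= 79<<7 -> acc=10218 shift=14 [end]
Varint 3: bytes[6:8] = EA 4F -> value 10218 (2 byte(s))

Answer: 87059379 15422 10218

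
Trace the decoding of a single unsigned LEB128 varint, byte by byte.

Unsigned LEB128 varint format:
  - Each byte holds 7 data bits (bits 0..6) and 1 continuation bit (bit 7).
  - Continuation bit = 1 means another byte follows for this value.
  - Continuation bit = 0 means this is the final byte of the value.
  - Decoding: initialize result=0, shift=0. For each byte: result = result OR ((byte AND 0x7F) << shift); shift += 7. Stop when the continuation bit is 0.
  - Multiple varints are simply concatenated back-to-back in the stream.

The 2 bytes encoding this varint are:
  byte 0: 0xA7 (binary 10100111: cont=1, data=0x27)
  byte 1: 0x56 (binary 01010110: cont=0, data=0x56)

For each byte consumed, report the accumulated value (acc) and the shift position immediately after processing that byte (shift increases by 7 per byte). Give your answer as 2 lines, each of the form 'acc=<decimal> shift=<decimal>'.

Answer: acc=39 shift=7
acc=11047 shift=14

Derivation:
byte 0=0xA7: payload=0x27=39, contrib = 39<<0 = 39; acc -> 39, shift -> 7
byte 1=0x56: payload=0x56=86, contrib = 86<<7 = 11008; acc -> 11047, shift -> 14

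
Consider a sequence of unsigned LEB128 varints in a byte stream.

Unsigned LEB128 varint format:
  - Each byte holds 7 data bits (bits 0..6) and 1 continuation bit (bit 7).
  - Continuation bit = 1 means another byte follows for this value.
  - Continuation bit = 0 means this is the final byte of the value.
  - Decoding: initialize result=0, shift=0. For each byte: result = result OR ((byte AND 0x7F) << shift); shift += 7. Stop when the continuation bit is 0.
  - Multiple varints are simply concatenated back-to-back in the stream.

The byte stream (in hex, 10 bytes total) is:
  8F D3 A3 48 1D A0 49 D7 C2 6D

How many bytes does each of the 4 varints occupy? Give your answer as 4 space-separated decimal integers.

Answer: 4 1 2 3

Derivation:
  byte[0]=0x8F cont=1 payload=0x0F=15: acc |= 15<<0 -> acc=15 shift=7
  byte[1]=0xD3 cont=1 payload=0x53=83: acc |= 83<<7 -> acc=10639 shift=14
  byte[2]=0xA3 cont=1 payload=0x23=35: acc |= 35<<14 -> acc=584079 shift=21
  byte[3]=0x48 cont=0 payload=0x48=72: acc |= 72<<21 -> acc=151579023 shift=28 [end]
Varint 1: bytes[0:4] = 8F D3 A3 48 -> value 151579023 (4 byte(s))
  byte[4]=0x1D cont=0 payload=0x1D=29: acc |= 29<<0 -> acc=29 shift=7 [end]
Varint 2: bytes[4:5] = 1D -> value 29 (1 byte(s))
  byte[5]=0xA0 cont=1 payload=0x20=32: acc |= 32<<0 -> acc=32 shift=7
  byte[6]=0x49 cont=0 payload=0x49=73: acc |= 73<<7 -> acc=9376 shift=14 [end]
Varint 3: bytes[5:7] = A0 49 -> value 9376 (2 byte(s))
  byte[7]=0xD7 cont=1 payload=0x57=87: acc |= 87<<0 -> acc=87 shift=7
  byte[8]=0xC2 cont=1 payload=0x42=66: acc |= 66<<7 -> acc=8535 shift=14
  byte[9]=0x6D cont=0 payload=0x6D=109: acc |= 109<<14 -> acc=1794391 shift=21 [end]
Varint 4: bytes[7:10] = D7 C2 6D -> value 1794391 (3 byte(s))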